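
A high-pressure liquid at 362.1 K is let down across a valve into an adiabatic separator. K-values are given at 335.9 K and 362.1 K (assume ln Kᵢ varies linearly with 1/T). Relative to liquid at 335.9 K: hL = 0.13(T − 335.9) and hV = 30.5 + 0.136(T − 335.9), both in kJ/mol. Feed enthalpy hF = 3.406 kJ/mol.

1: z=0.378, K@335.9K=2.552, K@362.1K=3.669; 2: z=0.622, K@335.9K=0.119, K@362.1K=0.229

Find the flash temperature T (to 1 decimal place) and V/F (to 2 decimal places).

T = 341.5 K, V/F = 0.09

Adiabatic flash: solve Rachford–Rice at each trial T, then check hF = ψ·hV(T) + (1−ψ)·hL(T).
  T = 335.9 K: K = (2.552, 0.119), RR gives ψ = 0.028, H_out = 0.863 kJ/mol
  T = 362.1 K: K = (3.669, 0.229), RR gives ψ = 0.257, H_out = 11.292 kJ/mol
  T = 349.0 K: K = (3.081, 0.167), RR gives ψ = 0.155, H_out = 6.441 kJ/mol
  T = 342.4 K: K = (2.807, 0.141), RR gives ψ = 0.096, H_out = 3.776 kJ/mol
  T = 339.1 K: K = (2.676, 0.130), RR gives ψ = 0.063, H_out = 2.342 kJ/mol
  T = 340.8 K: K = (2.743, 0.136), RR gives ψ = 0.080, H_out = 3.091 kJ/mol
Linear interpolation between T = 340.8 (H_out = 3.091) and T = 342.4 (H_out = 3.776) on hF = 3.406 gives T ≈ 341.5 K, at which ψ = 0.09.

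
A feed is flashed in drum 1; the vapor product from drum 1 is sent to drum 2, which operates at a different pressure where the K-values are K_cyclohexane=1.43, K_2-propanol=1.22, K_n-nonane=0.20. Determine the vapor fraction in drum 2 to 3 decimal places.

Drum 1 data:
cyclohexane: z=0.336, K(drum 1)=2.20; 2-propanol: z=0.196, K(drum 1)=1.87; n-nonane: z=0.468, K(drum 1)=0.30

V/F (drum 2) = 0.508

Drum 1:
Rachford–Rice: g(ψ₁) = Σ zᵢ(Kᵢ−1)/(1+ψ₁(Kᵢ−1)) = 0.
g(0) = ΣzᵢKᵢ − 1 = 0.246 and g(1) = 1 − Σzᵢ/Kᵢ = -0.818, so a root lies in (0, 1).
Newton–Raphson from ψ₁ = 0.67:
  ψ₁ = 0.670: g = -0.2857, g' = -1.021 → ψ₁ = 0.390
  ψ₁ = 0.390: g = -0.0488, g' = -0.741 → ψ₁ = 0.324
Converged at ψ₁ = 0.324.
Drum-1 compositions:
  cyclohexane: x = 0.242, y = 0.532
  2-propanol: x = 0.153, y = 0.286
  n-nonane: x = 0.605, y = 0.182
Drum-2 feed = drum-1 vapor: z₂ = (0.5325, 0.2860, 0.1815).
Drum 2:
Rachford–Rice: g(ψ₂) = Σ zᵢ(Kᵢ−1)/(1+ψ₂(Kᵢ−1)) = 0.
Check two-phase: ΣzᵢKᵢ = 1.147 > 1 and Σzᵢ/Kᵢ = 1.514 > 1, so g(0) = 0.147 > 0 and g(1) = -0.514 < 0.
Newton iteration, ψ₂⁰ = 0.48:
  ψ₂ = 0.480: g = 0.0110, g' = -0.385 → ψ₂ = 0.509
  ψ₂ = 0.509: g = -0.0003, g' = -0.408 → ψ₂ = 0.508
Converged at ψ₂ = 0.508.
  cyclohexane: x = 0.437, y = 0.625
  2-propanol: x = 0.257, y = 0.314
  n-nonane: x = 0.306, y = 0.061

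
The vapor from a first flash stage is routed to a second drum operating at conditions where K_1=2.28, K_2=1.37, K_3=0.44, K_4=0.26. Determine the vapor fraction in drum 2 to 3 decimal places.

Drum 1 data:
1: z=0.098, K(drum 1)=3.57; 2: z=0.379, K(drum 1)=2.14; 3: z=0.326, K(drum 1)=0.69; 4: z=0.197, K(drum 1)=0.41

Drum 1:
Let ψ₁ = V/F and solve Σ zᵢ(Kᵢ−1)/(1+ψ₁(Kᵢ−1)) = 0.
g(0) = ΣzᵢKᵢ − 1 = 0.467 and g(1) = 1 − Σzᵢ/Kᵢ = -0.158, so a root lies in (0, 1).
Newton iteration, ψ₁⁰ = 0.5:
  ψ₁ = 0.500: g = 0.1010, g' = -0.506 → ψ₁ = 0.700
  ψ₁ = 0.700: g = 0.0034, g' = -0.485 → ψ₁ = 0.707
Converged at ψ₁ = 0.707.
Drum-1 compositions:
  1: x = 0.035, y = 0.124
  2: x = 0.210, y = 0.449
  3: x = 0.417, y = 0.288
  4: x = 0.338, y = 0.139
Drum-2 feed = drum-1 vapor: z₂ = (0.1242, 0.4492, 0.2880, 0.1385).
Drum 2:
Rachford–Rice: g(ψ₂) = Σ zᵢ(Kᵢ−1)/(1+ψ₂(Kᵢ−1)) = 0.
Check two-phase: ΣzᵢKᵢ = 1.061 > 1 and Σzᵢ/Kᵢ = 1.570 > 1, so g(0) = 0.061 > 0 and g(1) = -0.570 < 0.
Iterate (Newton) starting at ψ₂ = 0.5:
  ψ₂ = 0.500: g = -0.1495, g' = -0.485 → ψ₂ = 0.192
  ψ₂ = 0.192: g = -0.0172, g' = -0.401 → ψ₂ = 0.149
Converged at ψ₂ = 0.149.
  1: x = 0.104, y = 0.238
  2: x = 0.426, y = 0.583
  3: x = 0.314, y = 0.138
  4: x = 0.156, y = 0.040

V/F (drum 2) = 0.149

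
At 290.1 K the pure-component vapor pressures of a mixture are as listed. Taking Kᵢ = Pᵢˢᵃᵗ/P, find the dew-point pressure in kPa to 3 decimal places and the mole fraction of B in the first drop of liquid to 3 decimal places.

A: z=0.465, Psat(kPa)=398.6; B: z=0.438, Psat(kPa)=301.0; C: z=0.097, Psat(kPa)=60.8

Pdew = 237.128 kPa, x_B = 0.345

At the dew point ψ → 1, so Σzᵢ/Kᵢ = 1 with Kᵢ = Pᵢˢᵃᵗ/P ⇒ 1/P = Σzᵢ/Pᵢˢᵃᵗ.
1/P = 0.465/398.6 + 0.438/301.0 + 0.097/60.8 = 0.004217 ⇒ P = 237.128 kPa
xᵢ = zᵢP/Pᵢˢᵃᵗ ⇒ x_B = 0.438·237.128/301.0 = 0.345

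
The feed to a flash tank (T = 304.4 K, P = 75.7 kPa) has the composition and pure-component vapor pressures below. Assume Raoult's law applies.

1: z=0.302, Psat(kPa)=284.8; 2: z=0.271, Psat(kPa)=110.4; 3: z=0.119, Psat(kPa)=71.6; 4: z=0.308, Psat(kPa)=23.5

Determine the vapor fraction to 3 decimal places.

Raoult's law: Kᵢ = Pᵢˢᵃᵗ/P = Pᵢˢᵃᵗ/75.7.
  K_1 = 284.8/75.7 = 3.76222, K_2 = 110.4/75.7 = 1.45839, K_3 = 71.6/75.7 = 0.94584, K_4 = 23.5/75.7 = 0.31044
Material balance + equilibrium reduce to Σ zᵢ(Kᵢ−1)/(1+ψ(Kᵢ−1)) = 0.
Feasibility: ΣzᵢKᵢ = 1.740, Σzᵢ/Kᵢ = 1.384 — both > 1, two phases present.
Newton iteration, ψ⁰ = 0.5:
  ψ = 0.500: g = 0.1206, g' = -0.786 → ψ = 0.654
  ψ = 0.654: g = -0.0003, g' = -0.812 → ψ = 0.653
Converged at ψ = 0.653.

ψ = 0.653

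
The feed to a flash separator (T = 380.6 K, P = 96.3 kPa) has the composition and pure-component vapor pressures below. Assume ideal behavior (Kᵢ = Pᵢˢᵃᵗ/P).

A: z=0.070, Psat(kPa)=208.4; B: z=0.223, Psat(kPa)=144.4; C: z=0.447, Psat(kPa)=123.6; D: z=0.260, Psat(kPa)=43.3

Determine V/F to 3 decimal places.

Raoult's law: Kᵢ = Pᵢˢᵃᵗ/P = Pᵢˢᵃᵗ/96.3.
  K_A = 208.4/96.3 = 2.16407, K_B = 144.4/96.3 = 1.49948, K_C = 123.6/96.3 = 1.28349, K_D = 43.3/96.3 = 0.44964
Iterate (Newton) starting at V/F = 0.5:
  V/F = 0.500: g = 0.0542, g' = -0.251 → V/F = 0.716
  V/F = 0.716: g = -0.0043, g' = -0.298 → V/F = 0.701
Converged at V/F = 0.701.

V/F = 0.701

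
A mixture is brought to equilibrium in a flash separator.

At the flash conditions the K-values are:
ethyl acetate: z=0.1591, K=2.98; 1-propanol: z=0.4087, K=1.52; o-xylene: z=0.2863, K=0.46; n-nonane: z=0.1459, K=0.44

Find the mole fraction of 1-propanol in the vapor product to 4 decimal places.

Newton–Raphson from V/F = 0.69:
  V/F = 0.6900: g = -0.09003, g' = -0.5049 → V/F = 0.5117
  V/F = 0.5117: g = -0.00380, g' = -0.4721 → V/F = 0.5036
Converged at V/F = 0.5036.
Compositions from xᵢ = zᵢ/(1+V/F(Kᵢ−1)), yᵢ = Kᵢxᵢ:
  ethyl acetate: x = 0.0797, y = 0.2374
  1-propanol: x = 0.3239, y = 0.4923
  o-xylene: x = 0.3932, y = 0.1809
  n-nonane: x = 0.2032, y = 0.0894

y_1-propanol = 0.4923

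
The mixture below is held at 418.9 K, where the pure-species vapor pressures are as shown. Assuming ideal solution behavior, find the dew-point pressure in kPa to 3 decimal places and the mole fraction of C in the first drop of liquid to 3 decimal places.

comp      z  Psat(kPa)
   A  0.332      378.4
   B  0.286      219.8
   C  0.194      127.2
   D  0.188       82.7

Pdew = 167.308 kPa, x_C = 0.255

At the dew point ψ → 1, so Σzᵢ/Kᵢ = 1 with Kᵢ = Pᵢˢᵃᵗ/P ⇒ 1/P = Σzᵢ/Pᵢˢᵃᵗ.
1/P = 0.332/378.4 + 0.286/219.8 + 0.194/127.2 + 0.188/82.7 = 0.005977 ⇒ P = 167.308 kPa
xᵢ = zᵢP/Pᵢˢᵃᵗ ⇒ x_C = 0.194·167.308/127.2 = 0.255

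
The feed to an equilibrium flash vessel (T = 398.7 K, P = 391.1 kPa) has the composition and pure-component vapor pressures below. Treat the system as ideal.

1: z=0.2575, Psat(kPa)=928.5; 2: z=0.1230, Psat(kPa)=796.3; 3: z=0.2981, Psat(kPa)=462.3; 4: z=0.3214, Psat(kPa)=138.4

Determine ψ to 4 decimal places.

ψ = 0.5681

Raoult's law: Kᵢ = Pᵢˢᵃᵗ/P = Pᵢˢᵃᵗ/391.1.
  K_1 = 928.5/391.1 = 2.374073, K_2 = 796.3/391.1 = 2.036052, K_3 = 462.3/391.1 = 1.182051, K_4 = 138.4/391.1 = 0.353874
Material balance + equilibrium reduce to Σ zᵢ(Kᵢ−1)/(1+ψ(Kᵢ−1)) = 0.
g(0) = ΣzᵢKᵢ − 1 = 0.3279 and g(1) = 1 − Σzᵢ/Kᵢ = -0.3293, so a root lies in (0, 1).
Iterate (Newton) starting at ψ = 0.52:
  ψ = 0.5200: g = 0.02602, g' = -0.5337 → ψ = 0.5688
  ψ = 0.5688: g = -0.00035, g' = -0.5490 → ψ = 0.5681
Converged at ψ = 0.5681.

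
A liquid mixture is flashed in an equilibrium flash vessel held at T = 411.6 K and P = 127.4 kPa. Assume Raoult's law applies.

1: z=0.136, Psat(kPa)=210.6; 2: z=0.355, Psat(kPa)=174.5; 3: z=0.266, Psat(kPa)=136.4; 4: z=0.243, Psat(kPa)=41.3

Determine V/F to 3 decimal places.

V/F = 0.319

Raoult's law: Kᵢ = Pᵢˢᵃᵗ/P = Pᵢˢᵃᵗ/127.4.
  K_1 = 210.6/127.4 = 1.65306, K_2 = 174.5/127.4 = 1.36970, K_3 = 136.4/127.4 = 1.07064, K_4 = 41.3/127.4 = 0.32418
Material balance + equilibrium reduce to Σ zᵢ(Kᵢ−1)/(1+V/F(Kᵢ−1)) = 0.
g(0) = ΣzᵢKᵢ − 1 = 0.075 and g(1) = 1 − Σzᵢ/Kᵢ = -0.339, so a root lies in (0, 1).
Iterate (Newton) starting at V/F = 0.69:
  V/F = 0.690: g = -0.1240, g' = -0.449 → V/F = 0.414
  V/F = 0.414: g = -0.0260, g' = -0.288 → V/F = 0.324
  V/F = 0.324: g = -0.0013, g' = -0.261 → V/F = 0.319
Converged at V/F = 0.319.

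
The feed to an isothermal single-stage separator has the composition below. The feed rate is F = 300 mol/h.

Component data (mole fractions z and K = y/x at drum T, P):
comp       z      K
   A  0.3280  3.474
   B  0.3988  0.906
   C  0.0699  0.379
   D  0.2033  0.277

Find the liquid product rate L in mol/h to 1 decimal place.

L = 137.4 mol/h

Rachford–Rice: g(ψ) = Σ zᵢ(Kᵢ−1)/(1+ψ(Kᵢ−1)) = 0.
Feasibility: ΣzᵢKᵢ = 1.5836, Σzᵢ/Kᵢ = 1.4530 — both > 1, two phases present.
Newton–Raphson from ψ = 0.5:
  ψ = 0.5000: g = 0.03025, g' = -0.7224 → ψ = 0.5419
  ψ = 0.5419: g = 0.00011, g' = -0.7189 → ψ = 0.5420
Converged at ψ = 0.5420.
Then V = ψ·F = 0.5420·300 = 162.6 mol/h and L = F − V = 137.4 mol/h.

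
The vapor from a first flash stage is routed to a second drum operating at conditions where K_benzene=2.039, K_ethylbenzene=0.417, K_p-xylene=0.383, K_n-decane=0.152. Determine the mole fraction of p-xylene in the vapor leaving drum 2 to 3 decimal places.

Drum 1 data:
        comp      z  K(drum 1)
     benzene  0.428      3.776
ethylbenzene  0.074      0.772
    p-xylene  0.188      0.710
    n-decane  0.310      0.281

Drum 1:
Material balance + equilibrium reduce to Σ zᵢ(Kᵢ−1)/(1+ψ₁(Kᵢ−1)) = 0.
Feasibility: ΣzᵢKᵢ = 1.894, Σzᵢ/Kᵢ = 1.577 — both > 1, two phases present.
Iterate (Newton) starting at ψ₁ = 0.5:
  ψ₁ = 0.500: g = 0.0667, g' = -0.996 → ψ₁ = 0.567
  ψ₁ = 0.567: g = 0.0006, g' = -0.982 → ψ₁ = 0.568
Converged at ψ₁ = 0.568.
Drum-1 compositions:
  benzene: x = 0.166, y = 0.627
  ethylbenzene: x = 0.085, y = 0.066
  p-xylene: x = 0.225, y = 0.160
  n-decane: x = 0.524, y = 0.147
Drum-2 feed = drum-1 vapor: z₂ = (0.6274, 0.0656, 0.1598, 0.1472).
Drum 2:
Let ψ₂ = V/F and solve Σ zᵢ(Kᵢ−1)/(1+ψ₂(Kᵢ−1)) = 0.
Feasibility: ΣzᵢKᵢ = 1.390, Σzᵢ/Kᵢ = 1.851 — both > 1, two phases present.
Newton iteration, ψ₂⁰ = 0.37:
  ψ₂ = 0.370: g = 0.1125, g' = -0.717 → ψ₂ = 0.527
  ψ₂ = 0.527: g = -0.0057, g' = -0.809 → ψ₂ = 0.520
Converged at ψ₂ = 0.520.
  benzene: x = 0.407, y = 0.831
  ethylbenzene: x = 0.094, y = 0.039
  p-xylene: x = 0.235, y = 0.090
  n-decane: x = 0.263, y = 0.040

y_p-xylene (drum 2) = 0.090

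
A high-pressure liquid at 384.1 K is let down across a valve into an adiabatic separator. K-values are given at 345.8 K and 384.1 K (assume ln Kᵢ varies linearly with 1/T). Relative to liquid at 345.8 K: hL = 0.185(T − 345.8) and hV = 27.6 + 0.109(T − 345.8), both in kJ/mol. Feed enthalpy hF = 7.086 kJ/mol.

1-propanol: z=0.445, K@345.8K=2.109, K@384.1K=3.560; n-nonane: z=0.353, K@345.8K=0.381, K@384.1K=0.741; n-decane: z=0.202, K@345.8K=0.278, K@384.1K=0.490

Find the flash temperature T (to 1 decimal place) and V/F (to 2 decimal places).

Adiabatic flash: solve Rachford–Rice at each trial T, then check hF = ψ·hV(T) + (1−ψ)·hL(T).
  T = 345.8 K: K = (2.109, 0.381, 0.278), RR gives ψ = 0.177, H_out = 4.882 kJ/mol
  T = 384.1 K: K = (3.560, 0.741, 0.490), RR gives ψ = 0.972, H_out = 31.088 kJ/mol
  T = 365.0 K: K = (2.780, 0.541, 0.375), RR gives ψ = 0.537, H_out = 17.588 kJ/mol
  T = 355.4 K: K = (2.430, 0.456, 0.324), RR gives ψ = 0.361, H_out = 11.489 kJ/mol
  T = 350.6 K: K = (2.266, 0.417, 0.300), RR gives ψ = 0.272, H_out = 8.305 kJ/mol
  T = 348.2 K: K = (2.187, 0.399, 0.289), RR gives ψ = 0.226, H_out = 6.632 kJ/mol
  T = 349.4 K: K = (2.226, 0.408, 0.295), RR gives ψ = 0.249, H_out = 7.477 kJ/mol
Linear interpolation between T = 348.2 (H_out = 6.632) and T = 349.4 (H_out = 7.477) on hF = 7.086 gives T ≈ 348.8 K, at which ψ = 0.24.

T = 348.8 K, V/F = 0.24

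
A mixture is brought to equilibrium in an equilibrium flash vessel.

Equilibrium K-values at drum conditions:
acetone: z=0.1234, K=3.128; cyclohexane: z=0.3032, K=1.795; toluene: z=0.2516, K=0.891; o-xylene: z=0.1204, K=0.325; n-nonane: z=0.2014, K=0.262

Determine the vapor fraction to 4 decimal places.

Rachford–Rice: g(ψ) = Σ zᵢ(Kᵢ−1)/(1+ψ(Kᵢ−1)) = 0.
Feasibility: ΣzᵢKᵢ = 1.2463, Σzᵢ/Kᵢ = 1.6299 — both > 1, two phases present.
Newton iteration, ψ⁰ = 0.5:
  ψ = 0.5000: g = -0.08752, g' = -0.6331 → ψ = 0.3618
  ψ = 0.3618: g = -0.00327, g' = -0.5974 → ψ = 0.3563
Converged at ψ = 0.3563.

ψ = 0.3563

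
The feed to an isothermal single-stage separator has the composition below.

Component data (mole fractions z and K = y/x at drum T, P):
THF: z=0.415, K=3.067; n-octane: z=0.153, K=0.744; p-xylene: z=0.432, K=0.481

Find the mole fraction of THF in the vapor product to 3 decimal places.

Newton iteration, ψ⁰ = 0.37:
  ψ = 0.370: g = 0.1653, g' = -0.760 → ψ = 0.588
  ψ = 0.588: g = 0.0187, g' = -0.616 → ψ = 0.618
Converged at ψ = 0.618.
Compositions from xᵢ = zᵢ/(1+ψ(Kᵢ−1)), yᵢ = Kᵢxᵢ:
  THF: x = 0.182, y = 0.559
  n-octane: x = 0.182, y = 0.135
  p-xylene: x = 0.636, y = 0.306

y_THF = 0.559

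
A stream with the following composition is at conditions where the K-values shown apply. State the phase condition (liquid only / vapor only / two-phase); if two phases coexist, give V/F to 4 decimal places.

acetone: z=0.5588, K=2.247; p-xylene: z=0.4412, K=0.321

two-phase, V/F = 0.4692

ΣzᵢKᵢ = 1.3972; Σzᵢ/Kᵢ = 1.6231.
Both exceed 1, so a two-phase solution exists.
Rachford–Rice: g(ψ) = Σ zᵢ(Kᵢ−1)/(1+ψ(Kᵢ−1)) = 0.
Newton iteration, ψ⁰ = 0.5:
  ψ = 0.5000: g = -0.02435, g' = -0.7959 → ψ = 0.4694
  ψ = 0.4694: g = -0.00019, g' = -0.7840 → ψ = 0.4692
Converged at ψ = 0.4692.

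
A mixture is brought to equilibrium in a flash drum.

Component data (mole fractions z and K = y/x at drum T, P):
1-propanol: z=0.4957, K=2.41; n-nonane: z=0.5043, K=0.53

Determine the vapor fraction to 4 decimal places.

ψ = 0.6970

Material balance + equilibrium reduce to Σ zᵢ(Kᵢ−1)/(1+ψ(Kᵢ−1)) = 0.
Feasibility: ΣzᵢKᵢ = 1.4619, Σzᵢ/Kᵢ = 1.1572 — both > 1, two phases present.
Binary case is linear: z₁(K₁−1)(1+ψ(K₂−1)) + z₂(K₂−1)(1+ψ(K₁−1)) = 0
⇒ ψ = [z₁(K₁−1)+z₂(K₂−1)] / [−(K₁−1)(K₂−1)] = 0.46192/0.66270 = 0.6970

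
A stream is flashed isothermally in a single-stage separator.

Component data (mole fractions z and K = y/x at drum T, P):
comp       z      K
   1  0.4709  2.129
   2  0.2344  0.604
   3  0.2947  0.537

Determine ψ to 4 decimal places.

Material balance + equilibrium reduce to Σ zᵢ(Kᵢ−1)/(1+ψ(Kᵢ−1)) = 0.
Feasibility: ΣzᵢKᵢ = 1.3024, Σzᵢ/Kᵢ = 1.1581 — both > 1, two phases present.
Iterate (Newton) starting at ψ = 0.5:
  ψ = 0.5000: g = 0.04653, g' = -0.4093 → ψ = 0.6137
  ψ = 0.6137: g = 0.00083, g' = -0.3969 → ψ = 0.6158
Converged at ψ = 0.6158.

ψ = 0.6158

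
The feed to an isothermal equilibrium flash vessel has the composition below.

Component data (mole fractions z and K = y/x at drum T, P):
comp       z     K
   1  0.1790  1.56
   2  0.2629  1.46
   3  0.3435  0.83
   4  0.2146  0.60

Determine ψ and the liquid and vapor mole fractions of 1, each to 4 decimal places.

ψ = 0.5404, x_1 = 0.1374, y_1 = 0.2144

Newton–Raphson from ψ = 0.55:
  ψ = 0.5500: g = -0.00132, g' = -0.1368 → ψ = 0.5404
Converged at ψ = 0.5404.
Compositions from xᵢ = zᵢ/(1+ψ(Kᵢ−1)), yᵢ = Kᵢxᵢ:
  1: x = 0.1374, y = 0.2144
  2: x = 0.2106, y = 0.3074
  3: x = 0.3782, y = 0.3139
  4: x = 0.2738, y = 0.1643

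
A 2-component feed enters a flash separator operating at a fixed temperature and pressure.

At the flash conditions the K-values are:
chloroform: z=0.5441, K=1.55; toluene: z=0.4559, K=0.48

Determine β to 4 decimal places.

β = 0.2174

Material balance + equilibrium reduce to Σ zᵢ(Kᵢ−1)/(1+β(Kᵢ−1)) = 0.
Feasibility: ΣzᵢKᵢ = 1.0622, Σzᵢ/Kᵢ = 1.3008 — both > 1, two phases present.
Binary case is linear: z₁(K₁−1)(1+β(K₂−1)) + z₂(K₂−1)(1+β(K₁−1)) = 0
⇒ β = [z₁(K₁−1)+z₂(K₂−1)] / [−(K₁−1)(K₂−1)] = 0.06219/0.28600 = 0.2174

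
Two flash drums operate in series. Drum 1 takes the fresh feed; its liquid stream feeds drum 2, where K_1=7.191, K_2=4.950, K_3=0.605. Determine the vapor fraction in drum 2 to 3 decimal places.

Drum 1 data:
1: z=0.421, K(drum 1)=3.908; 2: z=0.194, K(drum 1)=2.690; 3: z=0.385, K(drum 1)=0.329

V/F (drum 2) = 0.396

Drum 1:
Rachford–Rice: g(ψ₁) = Σ zᵢ(Kᵢ−1)/(1+ψ₁(Kᵢ−1)) = 0.
g(0) = ΣzᵢKᵢ − 1 = 1.294 and g(1) = 1 − Σzᵢ/Kᵢ = -0.350, so a root lies in (0, 1).
Iterate (Newton) starting at ψ₁ = 0.32:
  ψ₁ = 0.320: g = 0.5180, g' = -1.470 → ψ₁ = 0.672
  ψ₁ = 0.672: g = 0.0970, g' = -1.105 → ψ₁ = 0.760
  ψ₁ = 0.760: g = -0.0025, g' = -1.174 → ψ₁ = 0.758
Converged at ψ₁ = 0.758.
Drum-1 compositions:
  1: x = 0.131, y = 0.513
  2: x = 0.085, y = 0.229
  3: x = 0.784, y = 0.258
Drum-2 feed = drum-1 liquid: z₂ = (0.1314, 0.0850, 0.7836).
Drum 2:
Material balance + equilibrium reduce to Σ zᵢ(Kᵢ−1)/(1+ψ₂(Kᵢ−1)) = 0.
Check two-phase: ΣzᵢKᵢ = 1.840 > 1 and Σzᵢ/Kᵢ = 1.331 > 1, so g(0) = 0.840 > 0 and g(1) = -0.331 < 0.
Newton iteration, ψ₂⁰ = 0.5:
  ψ₂ = 0.500: g = -0.0742, g' = -0.640 → ψ₂ = 0.384
  ψ₂ = 0.384: g = 0.0094, g' = -0.821 → ψ₂ = 0.396
Converged at ψ₂ = 0.396.
  1: x = 0.038, y = 0.274
  2: x = 0.033, y = 0.164
  3: x = 0.929, y = 0.562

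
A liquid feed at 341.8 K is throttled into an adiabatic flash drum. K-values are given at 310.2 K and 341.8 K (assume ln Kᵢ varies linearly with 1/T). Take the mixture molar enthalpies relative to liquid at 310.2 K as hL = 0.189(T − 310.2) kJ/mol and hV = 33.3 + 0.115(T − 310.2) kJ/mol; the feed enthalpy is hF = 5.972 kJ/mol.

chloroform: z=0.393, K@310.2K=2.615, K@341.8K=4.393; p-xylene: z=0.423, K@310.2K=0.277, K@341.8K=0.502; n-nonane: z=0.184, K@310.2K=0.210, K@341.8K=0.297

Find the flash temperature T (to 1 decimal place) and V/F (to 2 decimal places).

Adiabatic flash: solve Rachford–Rice at each trial T, then check hF = ψ·hV(T) + (1−ψ)·hL(T).
  T = 310.2 K: K = (2.615, 0.277, 0.210), RR gives ψ = 0.153, H_out = 5.087 kJ/mol
  T = 341.8 K: K = (4.393, 0.502, 0.297), RR gives ψ = 0.514, H_out = 21.895 kJ/mol
  T = 326.0 K: K = (3.432, 0.378, 0.252), RR gives ψ = 0.344, H_out = 14.055 kJ/mol
  T = 318.1 K: K = (3.006, 0.325, 0.230), RR gives ψ = 0.255, H_out = 9.850 kJ/mol
  T = 314.1 K: K = (2.804, 0.300, 0.220), RR gives ψ = 0.206, H_out = 7.533 kJ/mol
  T = 312.1 K: K = (2.706, 0.288, 0.215), RR gives ψ = 0.179, H_out = 6.305 kJ/mol
Linear interpolation between T = 310.2 (H_out = 5.087) and T = 312.1 (H_out = 6.305) on hF = 5.972 gives T ≈ 311.6 K, at which ψ = 0.17.

T = 311.6 K, V/F = 0.17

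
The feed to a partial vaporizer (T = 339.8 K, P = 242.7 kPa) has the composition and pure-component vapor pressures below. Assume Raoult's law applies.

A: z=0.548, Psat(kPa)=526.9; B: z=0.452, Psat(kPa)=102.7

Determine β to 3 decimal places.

β = 0.564

Raoult's law: Kᵢ = Pᵢˢᵃᵗ/P = Pᵢˢᵃᵗ/242.7.
  K_A = 526.9/242.7 = 2.17099, K_B = 102.7/242.7 = 0.42316
Rachford–Rice: g(β) = Σ zᵢ(Kᵢ−1)/(1+β(Kᵢ−1)) = 0.
Feasibility: ΣzᵢKᵢ = 1.381, Σzᵢ/Kᵢ = 1.321 — both > 1, two phases present.
Binary case is linear: z₁(K₁−1)(1+β(K₂−1)) + z₂(K₂−1)(1+β(K₁−1)) = 0
⇒ β = [z₁(K₁−1)+z₂(K₂−1)] / [−(K₁−1)(K₂−1)] = 0.3810/0.6755 = 0.564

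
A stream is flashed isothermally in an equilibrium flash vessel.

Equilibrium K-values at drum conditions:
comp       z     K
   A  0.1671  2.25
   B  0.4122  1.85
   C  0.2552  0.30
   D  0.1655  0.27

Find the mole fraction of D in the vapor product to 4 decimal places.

y_D = 0.0615

Let ψ = V/F and solve Σ zᵢ(Kᵢ−1)/(1+ψ(Kᵢ−1)) = 0.
Check two-phase: ΣzᵢKᵢ = 1.2598 > 1 and Σzᵢ/Kᵢ = 1.7607 > 1, so g(0) = 0.2598 > 0 and g(1) = -0.7607 < 0.
Iterate (Newton) starting at ψ = 0.5:
  ψ = 0.5000: g = -0.09068, g' = -0.7602 → ψ = 0.3807
  ψ = 0.3807: g = -0.00463, g' = -0.6914 → ψ = 0.3740
Converged at ψ = 0.3740.
Compositions from xᵢ = zᵢ/(1+ψ(Kᵢ−1)), yᵢ = Kᵢxᵢ:
  A: x = 0.1139, y = 0.2562
  B: x = 0.3128, y = 0.5786
  C: x = 0.3457, y = 0.1037
  D: x = 0.2277, y = 0.0615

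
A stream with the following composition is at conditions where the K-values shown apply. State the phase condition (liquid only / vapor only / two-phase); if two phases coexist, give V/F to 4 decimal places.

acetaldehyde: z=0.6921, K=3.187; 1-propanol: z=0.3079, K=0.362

two-phase, V/F = 0.9440

ΣzᵢKᵢ = 2.3172; Σzᵢ/Kᵢ = 1.0677.
Both exceed 1, so a two-phase solution exists.
Let ψ = V/F and solve Σ zᵢ(Kᵢ−1)/(1+ψ(Kᵢ−1)) = 0.
Binary case is linear: z₁(K₁−1)(1+ψ(K₂−1)) + z₂(K₂−1)(1+ψ(K₁−1)) = 0
⇒ ψ = [z₁(K₁−1)+z₂(K₂−1)] / [−(K₁−1)(K₂−1)] = 1.31718/1.39531 = 0.9440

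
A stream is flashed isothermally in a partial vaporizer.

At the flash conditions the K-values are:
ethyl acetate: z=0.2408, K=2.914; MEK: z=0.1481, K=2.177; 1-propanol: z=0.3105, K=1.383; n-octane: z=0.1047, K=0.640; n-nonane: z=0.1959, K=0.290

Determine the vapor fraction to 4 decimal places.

Let ψ = V/F and solve Σ zᵢ(Kᵢ−1)/(1+ψ(Kᵢ−1)) = 0.
g(0) = ΣzᵢKᵢ − 1 = 0.5773 and g(1) = 1 − Σzᵢ/Kᵢ = -0.2143, so a root lies in (0, 1).
Newton iteration, ψ⁰ = 0.5:
  ψ = 0.5000: g = 0.18344, g' = -0.6013 → ψ = 0.8051
  ψ = 0.8051: g = -0.01597, g' = -0.7824 → ψ = 0.7847
  ψ = 0.7847: g = -0.00030, g' = -0.7531 → ψ = 0.7843
Converged at ψ = 0.7843.

ψ = 0.7843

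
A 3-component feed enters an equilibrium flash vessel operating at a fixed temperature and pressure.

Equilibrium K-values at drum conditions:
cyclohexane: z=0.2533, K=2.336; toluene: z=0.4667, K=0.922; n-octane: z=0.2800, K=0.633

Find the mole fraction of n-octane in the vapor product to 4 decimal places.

Iterate (Newton) starting at V/F = 0.5:
  V/F = 0.5000: g = 0.03915, g' = -0.2221 → V/F = 0.6762
  V/F = 0.6762: g = 0.00268, g' = -0.1947 → V/F = 0.6900
Converged at V/F = 0.6900.
Compositions from xᵢ = zᵢ/(1+V/F(Kᵢ−1)), yᵢ = Kᵢxᵢ:
  cyclohexane: x = 0.1318, y = 0.3079
  toluene: x = 0.4932, y = 0.4548
  n-octane: x = 0.3750, y = 0.2373

y_n-octane = 0.2373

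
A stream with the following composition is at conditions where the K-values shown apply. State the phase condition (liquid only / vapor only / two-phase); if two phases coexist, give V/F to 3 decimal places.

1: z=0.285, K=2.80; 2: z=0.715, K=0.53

ΣzᵢKᵢ = 1.177; Σzᵢ/Kᵢ = 1.451.
Both exceed 1, so a two-phase solution exists.
Binary case is linear: z₁(K₁−1)(1+ψ(K₂−1)) + z₂(K₂−1)(1+ψ(K₁−1)) = 0
⇒ ψ = [z₁(K₁−1)+z₂(K₂−1)] / [−(K₁−1)(K₂−1)] = 0.1769/0.8460 = 0.209

two-phase, V/F = 0.209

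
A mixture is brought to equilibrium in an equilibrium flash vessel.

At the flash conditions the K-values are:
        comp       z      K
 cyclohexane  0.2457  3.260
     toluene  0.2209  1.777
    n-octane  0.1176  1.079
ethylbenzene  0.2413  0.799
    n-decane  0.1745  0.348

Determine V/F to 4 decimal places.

V/F = 0.8300

Rachford–Rice: g(V/F) = Σ zᵢ(Kᵢ−1)/(1+V/F(Kᵢ−1)) = 0.
Feasibility: ΣzᵢKᵢ = 1.5739, Σzᵢ/Kᵢ = 1.1121 — both > 1, two phases present.
Newton–Raphson from V/F = 0.5:
  V/F = 0.5000: g = 0.17052, g' = -0.5218 → V/F = 0.8268
  V/F = 0.8268: g = 0.00180, g' = -0.5658 → V/F = 0.8300
Converged at V/F = 0.8300.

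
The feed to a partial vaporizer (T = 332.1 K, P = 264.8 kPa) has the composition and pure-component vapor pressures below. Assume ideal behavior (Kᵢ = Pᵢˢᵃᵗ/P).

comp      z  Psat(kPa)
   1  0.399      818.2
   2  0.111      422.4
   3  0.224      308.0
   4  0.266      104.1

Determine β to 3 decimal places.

Raoult's law: Kᵢ = Pᵢˢᵃᵗ/P = Pᵢˢᵃᵗ/264.8.
  K_1 = 818.2/264.8 = 3.08988, K_2 = 422.4/264.8 = 1.59517, K_3 = 308.0/264.8 = 1.16314, K_4 = 104.1/264.8 = 0.39313
Rachford–Rice: g(β) = Σ zᵢ(Kᵢ−1)/(1+β(Kᵢ−1)) = 0.
g(0) = ΣzᵢKᵢ − 1 = 0.775 and g(1) = 1 − Σzᵢ/Kᵢ = -0.068, so a root lies in (0, 1).
Iterate (Newton) starting at β = 0.5:
  β = 0.500: g = 0.2607, g' = -0.647 → β = 0.903
  β = 0.903: g = 0.0066, g' = -0.710 → β = 0.912
Converged at β = 0.912.

β = 0.912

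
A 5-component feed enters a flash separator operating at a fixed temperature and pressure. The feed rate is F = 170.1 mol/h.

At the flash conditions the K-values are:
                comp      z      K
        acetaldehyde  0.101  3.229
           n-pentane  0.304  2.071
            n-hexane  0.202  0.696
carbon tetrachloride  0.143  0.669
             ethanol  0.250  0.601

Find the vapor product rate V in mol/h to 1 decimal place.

V = 117.0 mol/h

Rachford–Rice: g(β) = Σ zᵢ(Kᵢ−1)/(1+β(Kᵢ−1)) = 0.
g(0) = ΣzᵢKᵢ − 1 = 0.342 and g(1) = 1 − Σzᵢ/Kᵢ = -0.098, so a root lies in (0, 1).
Newton–Raphson from β = 0.5:
  β = 0.500: g = 0.0648, g' = -0.371 → β = 0.675
  β = 0.675: g = 0.0042, g' = -0.328 → β = 0.688
Converged at β = 0.688.
Then V = β·F = 0.6876·170.1 = 117.0 mol/h and L = F − V = 53.1 mol/h.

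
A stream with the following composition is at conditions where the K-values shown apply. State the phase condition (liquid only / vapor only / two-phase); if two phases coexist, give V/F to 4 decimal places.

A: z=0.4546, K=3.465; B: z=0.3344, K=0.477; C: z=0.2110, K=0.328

two-phase, V/F = 0.5557

ΣzᵢKᵢ = 1.8039; Σzᵢ/Kᵢ = 1.4755.
Both exceed 1, so a two-phase solution exists.
Let ψ = V/F and solve Σ zᵢ(Kᵢ−1)/(1+ψ(Kᵢ−1)) = 0.
Newton iteration, ψ⁰ = 0.5:
  ψ = 0.5000: g = 0.05158, g' = -0.9380 → ψ = 0.5550
  ψ = 0.5550: g = 0.00067, g' = -0.9165 → ψ = 0.5557
Converged at ψ = 0.5557.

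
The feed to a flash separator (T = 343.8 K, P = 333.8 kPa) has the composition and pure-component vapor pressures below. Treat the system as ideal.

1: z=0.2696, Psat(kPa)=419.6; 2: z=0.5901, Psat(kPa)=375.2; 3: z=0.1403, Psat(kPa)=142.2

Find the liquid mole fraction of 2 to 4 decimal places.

x_2 = 0.5467

Raoult's law: Kᵢ = Pᵢˢᵃᵗ/P = Pᵢˢᵃᵗ/333.8.
  K_1 = 419.6/333.8 = 1.257040, K_2 = 375.2/333.8 = 1.124026, K_3 = 142.2/333.8 = 0.426004
Material balance + equilibrium reduce to Σ zᵢ(Kᵢ−1)/(1+ψ(Kᵢ−1)) = 0.
Check two-phase: ΣzᵢKᵢ = 1.0620 > 1 and Σzᵢ/Kᵢ = 1.0688 > 1, so g(0) = 0.0620 > 0 and g(1) = -0.0688 < 0.
Newton–Raphson from ψ = 0.68:
  ψ = 0.6800: g = -0.00560, g' = -0.1450 → ψ = 0.6413
  ψ = 0.6413: g = -0.00016, g' = -0.1367 → ψ = 0.6401
Converged at ψ = 0.6401.
Compositions from xᵢ = zᵢ/(1+ψ(Kᵢ−1)), yᵢ = Kᵢxᵢ:
  1: x = 0.2315, y = 0.2910
  2: x = 0.5467, y = 0.6145
  3: x = 0.2218, y = 0.0945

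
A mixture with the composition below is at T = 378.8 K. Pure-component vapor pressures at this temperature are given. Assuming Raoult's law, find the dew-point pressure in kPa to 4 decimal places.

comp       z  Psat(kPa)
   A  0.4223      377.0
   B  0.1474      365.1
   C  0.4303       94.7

At the dew point ψ → 1, so Σzᵢ/Kᵢ = 1 with Kᵢ = Pᵢˢᵃᵗ/P ⇒ 1/P = Σzᵢ/Pᵢˢᵃᵗ.
1/P = 0.4223/377.0 + 0.1474/365.1 + 0.4303/94.7 = 0.0060677 ⇒ P = 164.8069 kPa

Pdew = 164.8069 kPa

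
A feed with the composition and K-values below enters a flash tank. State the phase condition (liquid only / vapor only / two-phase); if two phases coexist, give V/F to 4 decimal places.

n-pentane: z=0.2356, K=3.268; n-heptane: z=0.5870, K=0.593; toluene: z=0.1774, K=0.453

ΣzᵢKᵢ = 1.1984; Σzᵢ/Kᵢ = 1.4536.
Both exceed 1, so a two-phase solution exists.
Newton–Raphson from ψ = 0.36:
  ψ = 0.3600: g = -0.10659, g' = -0.5831 → ψ = 0.1772
  ψ = 0.1772: g = 0.01624, g' = -0.7947 → ψ = 0.1976
  ψ = 0.1976: g = 0.00037, g' = -0.7596 → ψ = 0.1981
Converged at ψ = 0.1981.

two-phase, V/F = 0.1981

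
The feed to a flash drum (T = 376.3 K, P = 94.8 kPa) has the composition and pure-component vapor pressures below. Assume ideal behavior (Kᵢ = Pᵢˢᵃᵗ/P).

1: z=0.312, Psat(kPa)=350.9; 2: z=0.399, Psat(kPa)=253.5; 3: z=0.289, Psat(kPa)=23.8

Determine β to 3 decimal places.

Raoult's law: Kᵢ = Pᵢˢᵃᵗ/P = Pᵢˢᵃᵗ/94.8.
  K_1 = 350.9/94.8 = 3.70148, K_2 = 253.5/94.8 = 2.67405, K_3 = 23.8/94.8 = 0.25105
Material balance + equilibrium reduce to Σ zᵢ(Kᵢ−1)/(1+β(Kᵢ−1)) = 0.
Check two-phase: ΣzᵢKᵢ = 2.294 > 1 and Σzᵢ/Kᵢ = 1.385 > 1, so g(0) = 1.294 > 0 and g(1) = -0.385 < 0.
Iterate (Newton) starting at β = 0.5:
  β = 0.500: g = 0.3761, g' = -1.158 → β = 0.825
  β = 0.825: g = -0.0247, g' = -1.525 → β = 0.809
  β = 0.809: g = -0.0005, g' = -1.469 → β = 0.808
Converged at β = 0.808.

β = 0.808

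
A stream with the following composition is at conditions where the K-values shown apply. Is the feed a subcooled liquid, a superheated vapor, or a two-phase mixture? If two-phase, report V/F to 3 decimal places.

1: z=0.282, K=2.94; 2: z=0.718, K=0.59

ΣzᵢKᵢ = 1.253; Σzᵢ/Kᵢ = 1.313.
Both exceed 1, so a two-phase solution exists.
Rachford–Rice: g(ψ) = Σ zᵢ(Kᵢ−1)/(1+ψ(Kᵢ−1)) = 0.
Binary case is linear: z₁(K₁−1)(1+ψ(K₂−1)) + z₂(K₂−1)(1+ψ(K₁−1)) = 0
⇒ ψ = [z₁(K₁−1)+z₂(K₂−1)] / [−(K₁−1)(K₂−1)] = 0.2527/0.7954 = 0.318

two-phase, V/F = 0.318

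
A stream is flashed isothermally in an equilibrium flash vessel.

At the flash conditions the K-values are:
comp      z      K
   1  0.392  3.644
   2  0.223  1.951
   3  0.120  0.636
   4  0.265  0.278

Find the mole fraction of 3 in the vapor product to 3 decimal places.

y_3 = 0.105

Material balance + equilibrium reduce to Σ zᵢ(Kᵢ−1)/(1+V/F(Kᵢ−1)) = 0.
Feasibility: ΣzᵢKᵢ = 2.014, Σzᵢ/Kᵢ = 1.364 — both > 1, two phases present.
Iterate (Newton) starting at V/F = 0.49:
  V/F = 0.490: g = 0.2469, g' = -0.968 → V/F = 0.745
  V/F = 0.745: g = -0.0009, g' = -1.057 → V/F = 0.744
Converged at V/F = 0.744.
Compositions from xᵢ = zᵢ/(1+V/F(Kᵢ−1)), yᵢ = Kᵢxᵢ:
  1: x = 0.132, y = 0.481
  2: x = 0.131, y = 0.255
  3: x = 0.165, y = 0.105
  4: x = 0.573, y = 0.159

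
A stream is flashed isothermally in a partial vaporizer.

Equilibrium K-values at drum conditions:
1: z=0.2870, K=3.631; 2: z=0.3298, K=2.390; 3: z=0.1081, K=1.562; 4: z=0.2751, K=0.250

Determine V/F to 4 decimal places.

Material balance + equilibrium reduce to Σ zᵢ(Kᵢ−1)/(1+V/F(Kᵢ−1)) = 0.
Feasibility: ΣzᵢKᵢ = 2.0679, Σzᵢ/Kᵢ = 1.3866 — both > 1, two phases present.
Iterate (Newton) starting at V/F = 0.38:
  V/F = 0.3800: g = 0.43906, g' = -1.0955 → V/F = 0.7808
  V/F = 0.7808: g = 0.01141, g' = -1.2771 → V/F = 0.7897
  V/F = 0.7897: g = -0.00011, g' = -1.3018 → V/F = 0.7896
Converged at V/F = 0.7896.

V/F = 0.7896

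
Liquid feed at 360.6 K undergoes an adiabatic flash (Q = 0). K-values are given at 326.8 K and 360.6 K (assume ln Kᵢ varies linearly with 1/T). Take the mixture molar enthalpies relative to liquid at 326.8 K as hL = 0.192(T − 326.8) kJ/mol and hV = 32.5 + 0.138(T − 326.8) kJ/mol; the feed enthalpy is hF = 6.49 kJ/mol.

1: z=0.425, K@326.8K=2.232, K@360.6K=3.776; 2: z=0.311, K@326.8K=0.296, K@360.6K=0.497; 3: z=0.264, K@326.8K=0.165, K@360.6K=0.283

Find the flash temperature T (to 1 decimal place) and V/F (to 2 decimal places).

T = 331.9 K, V/F = 0.17

Adiabatic flash: solve Rachford–Rice at each trial T, then check hF = ψ·hV(T) + (1−ψ)·hL(T).
  T = 326.8 K: K = (2.232, 0.296, 0.165), RR gives ψ = 0.089, H_out = 2.898 kJ/mol
  T = 360.6 K: K = (3.776, 0.497, 0.283), RR gives ψ = 0.490, H_out = 21.534 kJ/mol
  T = 343.7 K: K = (2.941, 0.388, 0.219), RR gives ψ = 0.318, H_out = 13.279 kJ/mol
  T = 335.2 K: K = (2.569, 0.340, 0.191), RR gives ψ = 0.216, H_out = 8.524 kJ/mol
  T = 331.0 K: K = (2.397, 0.318, 0.178), RR gives ψ = 0.157, H_out = 5.865 kJ/mol
  T = 333.1 K: K = (2.482, 0.329, 0.184), RR gives ψ = 0.187, H_out = 7.228 kJ/mol
  T = 332.1 K: K = (2.441, 0.323, 0.181), RR gives ψ = 0.173, H_out = 6.588 kJ/mol
  T = 331.6 K: K = (2.421, 0.321, 0.179), RR gives ψ = 0.166, H_out = 6.262 kJ/mol
Linear interpolation between T = 331.6 (H_out = 6.262) and T = 332.1 (H_out = 6.588) on hF = 6.49 gives T ≈ 331.9 K, at which ψ = 0.17.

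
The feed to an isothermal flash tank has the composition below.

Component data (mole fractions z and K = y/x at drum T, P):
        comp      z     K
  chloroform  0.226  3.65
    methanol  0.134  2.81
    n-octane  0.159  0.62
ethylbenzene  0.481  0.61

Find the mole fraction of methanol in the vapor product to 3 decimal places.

Newton–Raphson from ψ = 0.5:
  ψ = 0.500: g = 0.0773, g' = -0.562 → ψ = 0.637
  ψ = 0.637: g = 0.0059, g' = -0.484 → ψ = 0.650
Converged at ψ = 0.650.
Compositions from xᵢ = zᵢ/(1+ψ(Kᵢ−1)), yᵢ = Kᵢxᵢ:
  chloroform: x = 0.083, y = 0.303
  methanol: x = 0.062, y = 0.173
  n-octane: x = 0.211, y = 0.131
  ethylbenzene: x = 0.644, y = 0.393

y_methanol = 0.173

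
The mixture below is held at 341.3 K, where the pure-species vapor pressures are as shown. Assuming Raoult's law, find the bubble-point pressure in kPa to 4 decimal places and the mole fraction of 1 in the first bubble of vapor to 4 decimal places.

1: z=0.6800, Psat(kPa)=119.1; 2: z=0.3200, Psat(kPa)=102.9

At the bubble point ψ → 0, so ΣzᵢKᵢ = 1 with Kᵢ = Pᵢˢᵃᵗ/P ⇒ P = ΣzᵢPᵢˢᵃᵗ.
P = 0.6800·119.1 + 0.3200·102.9 = 113.9160 kPa
yᵢ = zᵢPᵢˢᵃᵗ/P ⇒ y_1 = 0.6800·119.1/113.9160 = 0.7109

Pbub = 113.9160 kPa, y_1 = 0.7109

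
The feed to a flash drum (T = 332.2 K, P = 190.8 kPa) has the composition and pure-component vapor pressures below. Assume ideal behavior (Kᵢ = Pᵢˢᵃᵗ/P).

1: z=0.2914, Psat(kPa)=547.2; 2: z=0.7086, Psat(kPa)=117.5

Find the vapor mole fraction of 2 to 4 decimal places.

y_2 = 0.5108

Raoult's law: Kᵢ = Pᵢˢᵃᵗ/P = Pᵢˢᵃᵗ/190.8.
  K_1 = 547.2/190.8 = 2.867925, K_2 = 117.5/190.8 = 0.615828
Rachford–Rice: g(β) = Σ zᵢ(Kᵢ−1)/(1+β(Kᵢ−1)) = 0.
Feasibility: ΣzᵢKᵢ = 1.2721, Σzᵢ/Kᵢ = 1.2523 — both > 1, two phases present.
Binary case is linear: z₁(K₁−1)(1+β(K₂−1)) + z₂(K₂−1)(1+β(K₁−1)) = 0
⇒ β = [z₁(K₁−1)+z₂(K₂−1)] / [−(K₁−1)(K₂−1)] = 0.27209/0.71760 = 0.3792
Compositions from xᵢ = zᵢ/(1+β(Kᵢ−1)), yᵢ = Kᵢxᵢ:
  1: x = 0.1706, y = 0.4892
  2: x = 0.8294, y = 0.5108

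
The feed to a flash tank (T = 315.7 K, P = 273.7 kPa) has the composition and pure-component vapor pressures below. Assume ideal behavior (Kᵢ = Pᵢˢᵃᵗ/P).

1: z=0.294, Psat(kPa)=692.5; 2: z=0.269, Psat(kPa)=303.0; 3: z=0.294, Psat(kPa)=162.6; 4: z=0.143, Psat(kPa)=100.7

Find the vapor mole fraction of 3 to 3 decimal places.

Raoult's law: Kᵢ = Pᵢˢᵃᵗ/P = Pᵢˢᵃᵗ/273.7.
  K_1 = 692.5/273.7 = 2.53014, K_2 = 303.0/273.7 = 1.10705, K_3 = 162.6/273.7 = 0.59408, K_4 = 100.7/273.7 = 0.36792
Rachford–Rice: g(ψ) = Σ zᵢ(Kᵢ−1)/(1+ψ(Kᵢ−1)) = 0.
Feasibility: ΣzᵢKᵢ = 1.269, Σzᵢ/Kᵢ = 1.243 — both > 1, two phases present.
Newton iteration, ψ⁰ = 0.5:
  ψ = 0.500: g = 0.0003, g' = -0.422 → ψ = 0.501
Converged at ψ = 0.501.
Compositions from xᵢ = zᵢ/(1+ψ(Kᵢ−1)), yᵢ = Kᵢxᵢ:
  1: x = 0.166, y = 0.421
  2: x = 0.255, y = 0.283
  3: x = 0.369, y = 0.219
  4: x = 0.209, y = 0.077

y_3 = 0.219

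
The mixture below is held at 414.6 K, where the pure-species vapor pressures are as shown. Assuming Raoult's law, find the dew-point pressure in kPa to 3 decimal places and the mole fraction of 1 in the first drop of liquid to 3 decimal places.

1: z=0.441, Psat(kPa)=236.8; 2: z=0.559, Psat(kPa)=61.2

At the dew point ψ → 1, so Σzᵢ/Kᵢ = 1 with Kᵢ = Pᵢˢᵃᵗ/P ⇒ 1/P = Σzᵢ/Pᵢˢᵃᵗ.
1/P = 0.441/236.8 + 0.559/61.2 = 0.010996 ⇒ P = 90.940 kPa
xᵢ = zᵢP/Pᵢˢᵃᵗ ⇒ x_1 = 0.441·90.940/236.8 = 0.169

Pdew = 90.940 kPa, x_1 = 0.169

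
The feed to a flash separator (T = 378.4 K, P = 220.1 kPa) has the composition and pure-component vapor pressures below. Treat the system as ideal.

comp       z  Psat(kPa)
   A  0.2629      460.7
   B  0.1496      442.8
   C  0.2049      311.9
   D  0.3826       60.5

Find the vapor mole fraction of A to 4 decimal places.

Raoult's law: Kᵢ = Pᵢˢᵃᵗ/P = Pᵢˢᵃᵗ/220.1.
  K_A = 460.7/220.1 = 2.093139, K_B = 442.8/220.1 = 2.011813, K_C = 311.9/220.1 = 1.417083, K_D = 60.5/220.1 = 0.274875
Rachford–Rice: g(ψ) = Σ zᵢ(Kᵢ−1)/(1+ψ(Kᵢ−1)) = 0.
Feasibility: ΣzᵢKᵢ = 1.2468, Σzᵢ/Kᵢ = 1.7365 — both > 1, two phases present.
Newton iteration, ψ⁰ = 0.61:
  ψ = 0.6100: g = -0.16334, g' = -0.8411 → ψ = 0.4158
  ψ = 0.4158: g = -0.02024, g' = -0.6626 → ψ = 0.3853
  ψ = 0.3853: g = -0.00022, g' = -0.6487 → ψ = 0.3849
Converged at ψ = 0.3849.
Compositions from xᵢ = zᵢ/(1+ψ(Kᵢ−1)), yᵢ = Kᵢxᵢ:
  A: x = 0.1850, y = 0.3873
  B: x = 0.1077, y = 0.2166
  C: x = 0.1766, y = 0.2502
  D: x = 0.5307, y = 0.1459

y_A = 0.3873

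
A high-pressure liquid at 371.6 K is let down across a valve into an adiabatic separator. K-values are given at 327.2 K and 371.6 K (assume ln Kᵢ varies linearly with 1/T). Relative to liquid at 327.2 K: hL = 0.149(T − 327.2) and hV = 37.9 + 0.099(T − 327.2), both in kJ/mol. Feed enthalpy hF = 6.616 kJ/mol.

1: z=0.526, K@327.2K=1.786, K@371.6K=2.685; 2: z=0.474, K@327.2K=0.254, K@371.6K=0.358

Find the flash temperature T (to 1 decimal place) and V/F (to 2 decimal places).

T = 331.0 K, V/F = 0.16

Adiabatic flash: solve Rachford–Rice at each trial T, then check hF = ψ·hV(T) + (1−ψ)·hL(T).
  T = 327.2 K: K = (1.786, 0.254), RR gives ψ = 0.102, H_out = 3.867 kJ/mol
  T = 371.6 K: K = (2.685, 0.358), RR gives ψ = 0.538, H_out = 25.812 kJ/mol
  T = 349.4 K: K = (2.218, 0.305), RR gives ψ = 0.368, H_out = 16.833 kJ/mol
  T = 338.3 K: K = (1.998, 0.279), RR gives ψ = 0.254, H_out = 11.158 kJ/mol
  T = 332.8 K: K = (1.892, 0.267), RR gives ψ = 0.186, H_out = 7.814 kJ/mol
  T = 330.0 K: K = (1.838, 0.260), RR gives ψ = 0.146, H_out = 5.921 kJ/mol
  T = 331.4 K: K = (1.865, 0.263), RR gives ψ = 0.166, H_out = 6.886 kJ/mol
Linear interpolation between T = 330.0 (H_out = 5.921) and T = 331.4 (H_out = 6.886) on hF = 6.616 gives T ≈ 331.0 K, at which ψ = 0.16.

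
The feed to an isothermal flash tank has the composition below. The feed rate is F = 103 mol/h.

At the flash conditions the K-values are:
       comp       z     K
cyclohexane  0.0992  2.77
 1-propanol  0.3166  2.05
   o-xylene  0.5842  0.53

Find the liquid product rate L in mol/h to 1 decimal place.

L = 62.1 mol/h

Material balance + equilibrium reduce to Σ zᵢ(Kᵢ−1)/(1+β(Kᵢ−1)) = 0.
Check two-phase: ΣzᵢKᵢ = 1.2334 > 1 and Σzᵢ/Kᵢ = 1.2925 > 1, so g(0) = 0.2334 > 0 and g(1) = -0.2925 < 0.
Newton–Raphson from β = 0.58:
  β = 0.5800: g = -0.08423, g' = -0.4544 → β = 0.3946
  β = 0.3946: g = 0.00131, g' = -0.4767 → β = 0.3974
Converged at β = 0.3974.
Then V = β·F = 0.3974·103 = 40.9 mol/h and L = F − V = 62.1 mol/h.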